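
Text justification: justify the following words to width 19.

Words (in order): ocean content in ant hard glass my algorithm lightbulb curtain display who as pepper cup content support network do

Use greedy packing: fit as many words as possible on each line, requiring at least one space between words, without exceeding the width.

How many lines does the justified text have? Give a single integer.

Line 1: ['ocean', 'content', 'in'] (min_width=16, slack=3)
Line 2: ['ant', 'hard', 'glass', 'my'] (min_width=17, slack=2)
Line 3: ['algorithm', 'lightbulb'] (min_width=19, slack=0)
Line 4: ['curtain', 'display', 'who'] (min_width=19, slack=0)
Line 5: ['as', 'pepper', 'cup'] (min_width=13, slack=6)
Line 6: ['content', 'support'] (min_width=15, slack=4)
Line 7: ['network', 'do'] (min_width=10, slack=9)
Total lines: 7

Answer: 7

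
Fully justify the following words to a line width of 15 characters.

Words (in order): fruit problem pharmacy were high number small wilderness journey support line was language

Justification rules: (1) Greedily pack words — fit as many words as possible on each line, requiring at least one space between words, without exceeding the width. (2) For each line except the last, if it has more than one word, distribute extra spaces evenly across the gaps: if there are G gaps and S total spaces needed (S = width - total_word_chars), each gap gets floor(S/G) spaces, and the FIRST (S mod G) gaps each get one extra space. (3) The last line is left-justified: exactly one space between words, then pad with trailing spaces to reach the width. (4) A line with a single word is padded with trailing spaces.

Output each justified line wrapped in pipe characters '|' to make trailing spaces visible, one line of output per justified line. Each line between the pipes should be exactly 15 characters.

Line 1: ['fruit', 'problem'] (min_width=13, slack=2)
Line 2: ['pharmacy', 'were'] (min_width=13, slack=2)
Line 3: ['high', 'number'] (min_width=11, slack=4)
Line 4: ['small'] (min_width=5, slack=10)
Line 5: ['wilderness'] (min_width=10, slack=5)
Line 6: ['journey', 'support'] (min_width=15, slack=0)
Line 7: ['line', 'was'] (min_width=8, slack=7)
Line 8: ['language'] (min_width=8, slack=7)

Answer: |fruit   problem|
|pharmacy   were|
|high     number|
|small          |
|wilderness     |
|journey support|
|line        was|
|language       |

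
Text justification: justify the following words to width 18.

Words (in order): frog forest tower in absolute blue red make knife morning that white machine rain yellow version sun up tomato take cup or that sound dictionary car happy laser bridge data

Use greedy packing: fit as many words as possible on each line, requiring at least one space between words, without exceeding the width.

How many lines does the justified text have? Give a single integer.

Answer: 11

Derivation:
Line 1: ['frog', 'forest', 'tower'] (min_width=17, slack=1)
Line 2: ['in', 'absolute', 'blue'] (min_width=16, slack=2)
Line 3: ['red', 'make', 'knife'] (min_width=14, slack=4)
Line 4: ['morning', 'that', 'white'] (min_width=18, slack=0)
Line 5: ['machine', 'rain'] (min_width=12, slack=6)
Line 6: ['yellow', 'version', 'sun'] (min_width=18, slack=0)
Line 7: ['up', 'tomato', 'take', 'cup'] (min_width=18, slack=0)
Line 8: ['or', 'that', 'sound'] (min_width=13, slack=5)
Line 9: ['dictionary', 'car'] (min_width=14, slack=4)
Line 10: ['happy', 'laser', 'bridge'] (min_width=18, slack=0)
Line 11: ['data'] (min_width=4, slack=14)
Total lines: 11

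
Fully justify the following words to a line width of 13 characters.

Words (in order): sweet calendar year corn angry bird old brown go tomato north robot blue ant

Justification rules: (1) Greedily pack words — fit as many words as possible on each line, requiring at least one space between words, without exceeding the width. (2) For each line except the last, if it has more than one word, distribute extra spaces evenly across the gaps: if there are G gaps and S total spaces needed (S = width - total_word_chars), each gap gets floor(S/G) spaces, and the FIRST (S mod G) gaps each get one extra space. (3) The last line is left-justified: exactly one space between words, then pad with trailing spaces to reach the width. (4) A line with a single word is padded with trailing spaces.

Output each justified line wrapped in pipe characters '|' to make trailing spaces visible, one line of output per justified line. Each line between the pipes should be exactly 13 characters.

Answer: |sweet        |
|calendar year|
|corn    angry|
|bird      old|
|brown      go|
|tomato  north|
|robot    blue|
|ant          |

Derivation:
Line 1: ['sweet'] (min_width=5, slack=8)
Line 2: ['calendar', 'year'] (min_width=13, slack=0)
Line 3: ['corn', 'angry'] (min_width=10, slack=3)
Line 4: ['bird', 'old'] (min_width=8, slack=5)
Line 5: ['brown', 'go'] (min_width=8, slack=5)
Line 6: ['tomato', 'north'] (min_width=12, slack=1)
Line 7: ['robot', 'blue'] (min_width=10, slack=3)
Line 8: ['ant'] (min_width=3, slack=10)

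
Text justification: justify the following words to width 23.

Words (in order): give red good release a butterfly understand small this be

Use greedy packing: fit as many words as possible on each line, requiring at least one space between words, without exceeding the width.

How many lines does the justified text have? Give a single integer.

Answer: 3

Derivation:
Line 1: ['give', 'red', 'good', 'release', 'a'] (min_width=23, slack=0)
Line 2: ['butterfly', 'understand'] (min_width=20, slack=3)
Line 3: ['small', 'this', 'be'] (min_width=13, slack=10)
Total lines: 3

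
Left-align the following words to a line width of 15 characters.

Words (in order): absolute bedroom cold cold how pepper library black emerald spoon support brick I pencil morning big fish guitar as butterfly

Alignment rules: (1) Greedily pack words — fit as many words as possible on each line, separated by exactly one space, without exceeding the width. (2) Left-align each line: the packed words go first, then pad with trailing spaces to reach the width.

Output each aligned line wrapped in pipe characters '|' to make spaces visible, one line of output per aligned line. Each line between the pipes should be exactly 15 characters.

Answer: |absolute       |
|bedroom cold   |
|cold how pepper|
|library black  |
|emerald spoon  |
|support brick I|
|pencil morning |
|big fish guitar|
|as butterfly   |

Derivation:
Line 1: ['absolute'] (min_width=8, slack=7)
Line 2: ['bedroom', 'cold'] (min_width=12, slack=3)
Line 3: ['cold', 'how', 'pepper'] (min_width=15, slack=0)
Line 4: ['library', 'black'] (min_width=13, slack=2)
Line 5: ['emerald', 'spoon'] (min_width=13, slack=2)
Line 6: ['support', 'brick', 'I'] (min_width=15, slack=0)
Line 7: ['pencil', 'morning'] (min_width=14, slack=1)
Line 8: ['big', 'fish', 'guitar'] (min_width=15, slack=0)
Line 9: ['as', 'butterfly'] (min_width=12, slack=3)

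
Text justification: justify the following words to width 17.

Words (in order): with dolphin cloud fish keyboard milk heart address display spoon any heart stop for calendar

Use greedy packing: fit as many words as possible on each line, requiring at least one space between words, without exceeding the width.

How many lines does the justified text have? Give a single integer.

Line 1: ['with', 'dolphin'] (min_width=12, slack=5)
Line 2: ['cloud', 'fish'] (min_width=10, slack=7)
Line 3: ['keyboard', 'milk'] (min_width=13, slack=4)
Line 4: ['heart', 'address'] (min_width=13, slack=4)
Line 5: ['display', 'spoon', 'any'] (min_width=17, slack=0)
Line 6: ['heart', 'stop', 'for'] (min_width=14, slack=3)
Line 7: ['calendar'] (min_width=8, slack=9)
Total lines: 7

Answer: 7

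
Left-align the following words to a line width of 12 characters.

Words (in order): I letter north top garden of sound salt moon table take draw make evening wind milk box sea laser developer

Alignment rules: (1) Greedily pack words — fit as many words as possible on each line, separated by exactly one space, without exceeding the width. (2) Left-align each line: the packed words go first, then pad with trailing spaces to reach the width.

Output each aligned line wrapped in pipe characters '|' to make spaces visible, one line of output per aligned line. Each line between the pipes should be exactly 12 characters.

Line 1: ['I', 'letter'] (min_width=8, slack=4)
Line 2: ['north', 'top'] (min_width=9, slack=3)
Line 3: ['garden', 'of'] (min_width=9, slack=3)
Line 4: ['sound', 'salt'] (min_width=10, slack=2)
Line 5: ['moon', 'table'] (min_width=10, slack=2)
Line 6: ['take', 'draw'] (min_width=9, slack=3)
Line 7: ['make', 'evening'] (min_width=12, slack=0)
Line 8: ['wind', 'milk'] (min_width=9, slack=3)
Line 9: ['box', 'sea'] (min_width=7, slack=5)
Line 10: ['laser'] (min_width=5, slack=7)
Line 11: ['developer'] (min_width=9, slack=3)

Answer: |I letter    |
|north top   |
|garden of   |
|sound salt  |
|moon table  |
|take draw   |
|make evening|
|wind milk   |
|box sea     |
|laser       |
|developer   |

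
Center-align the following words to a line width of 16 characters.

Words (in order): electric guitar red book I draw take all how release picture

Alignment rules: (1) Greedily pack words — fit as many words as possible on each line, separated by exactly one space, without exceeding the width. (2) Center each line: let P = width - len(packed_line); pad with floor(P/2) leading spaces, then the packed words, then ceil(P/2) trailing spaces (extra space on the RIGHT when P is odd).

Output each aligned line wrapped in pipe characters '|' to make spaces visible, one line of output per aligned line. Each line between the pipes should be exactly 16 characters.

Line 1: ['electric', 'guitar'] (min_width=15, slack=1)
Line 2: ['red', 'book', 'I', 'draw'] (min_width=15, slack=1)
Line 3: ['take', 'all', 'how'] (min_width=12, slack=4)
Line 4: ['release', 'picture'] (min_width=15, slack=1)

Answer: |electric guitar |
|red book I draw |
|  take all how  |
|release picture |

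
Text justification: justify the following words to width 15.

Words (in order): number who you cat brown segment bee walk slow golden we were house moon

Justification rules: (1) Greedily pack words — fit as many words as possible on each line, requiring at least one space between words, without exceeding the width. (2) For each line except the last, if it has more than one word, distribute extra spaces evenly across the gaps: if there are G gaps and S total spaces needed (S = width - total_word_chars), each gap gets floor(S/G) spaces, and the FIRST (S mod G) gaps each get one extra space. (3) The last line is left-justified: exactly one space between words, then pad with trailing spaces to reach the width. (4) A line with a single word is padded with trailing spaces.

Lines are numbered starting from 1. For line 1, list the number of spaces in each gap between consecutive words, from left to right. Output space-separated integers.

Answer: 2 1

Derivation:
Line 1: ['number', 'who', 'you'] (min_width=14, slack=1)
Line 2: ['cat', 'brown'] (min_width=9, slack=6)
Line 3: ['segment', 'bee'] (min_width=11, slack=4)
Line 4: ['walk', 'slow'] (min_width=9, slack=6)
Line 5: ['golden', 'we', 'were'] (min_width=14, slack=1)
Line 6: ['house', 'moon'] (min_width=10, slack=5)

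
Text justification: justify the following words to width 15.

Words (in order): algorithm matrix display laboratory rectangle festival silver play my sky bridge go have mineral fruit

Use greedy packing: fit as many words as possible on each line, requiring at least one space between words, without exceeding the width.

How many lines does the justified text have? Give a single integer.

Answer: 8

Derivation:
Line 1: ['algorithm'] (min_width=9, slack=6)
Line 2: ['matrix', 'display'] (min_width=14, slack=1)
Line 3: ['laboratory'] (min_width=10, slack=5)
Line 4: ['rectangle'] (min_width=9, slack=6)
Line 5: ['festival', 'silver'] (min_width=15, slack=0)
Line 6: ['play', 'my', 'sky'] (min_width=11, slack=4)
Line 7: ['bridge', 'go', 'have'] (min_width=14, slack=1)
Line 8: ['mineral', 'fruit'] (min_width=13, slack=2)
Total lines: 8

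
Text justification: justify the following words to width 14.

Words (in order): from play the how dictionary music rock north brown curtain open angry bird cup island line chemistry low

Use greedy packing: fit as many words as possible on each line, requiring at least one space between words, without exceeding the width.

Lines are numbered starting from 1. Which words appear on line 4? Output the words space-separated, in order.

Answer: north brown

Derivation:
Line 1: ['from', 'play', 'the'] (min_width=13, slack=1)
Line 2: ['how', 'dictionary'] (min_width=14, slack=0)
Line 3: ['music', 'rock'] (min_width=10, slack=4)
Line 4: ['north', 'brown'] (min_width=11, slack=3)
Line 5: ['curtain', 'open'] (min_width=12, slack=2)
Line 6: ['angry', 'bird', 'cup'] (min_width=14, slack=0)
Line 7: ['island', 'line'] (min_width=11, slack=3)
Line 8: ['chemistry', 'low'] (min_width=13, slack=1)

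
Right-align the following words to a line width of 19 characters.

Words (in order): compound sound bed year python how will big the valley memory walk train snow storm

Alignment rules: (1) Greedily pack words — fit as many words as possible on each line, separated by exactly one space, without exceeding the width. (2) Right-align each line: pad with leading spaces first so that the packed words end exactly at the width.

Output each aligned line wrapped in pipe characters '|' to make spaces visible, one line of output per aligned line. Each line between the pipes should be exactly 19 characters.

Answer: | compound sound bed|
|    year python how|
|will big the valley|
|  memory walk train|
|         snow storm|

Derivation:
Line 1: ['compound', 'sound', 'bed'] (min_width=18, slack=1)
Line 2: ['year', 'python', 'how'] (min_width=15, slack=4)
Line 3: ['will', 'big', 'the', 'valley'] (min_width=19, slack=0)
Line 4: ['memory', 'walk', 'train'] (min_width=17, slack=2)
Line 5: ['snow', 'storm'] (min_width=10, slack=9)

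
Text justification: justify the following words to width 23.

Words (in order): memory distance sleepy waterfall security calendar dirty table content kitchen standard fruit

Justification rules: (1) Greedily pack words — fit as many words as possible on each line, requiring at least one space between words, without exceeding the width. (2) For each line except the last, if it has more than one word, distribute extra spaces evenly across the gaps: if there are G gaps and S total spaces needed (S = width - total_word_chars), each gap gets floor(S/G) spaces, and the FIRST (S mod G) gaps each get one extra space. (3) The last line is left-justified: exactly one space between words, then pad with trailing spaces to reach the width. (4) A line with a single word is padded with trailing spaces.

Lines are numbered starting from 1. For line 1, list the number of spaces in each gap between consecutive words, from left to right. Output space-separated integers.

Line 1: ['memory', 'distance', 'sleepy'] (min_width=22, slack=1)
Line 2: ['waterfall', 'security'] (min_width=18, slack=5)
Line 3: ['calendar', 'dirty', 'table'] (min_width=20, slack=3)
Line 4: ['content', 'kitchen'] (min_width=15, slack=8)
Line 5: ['standard', 'fruit'] (min_width=14, slack=9)

Answer: 2 1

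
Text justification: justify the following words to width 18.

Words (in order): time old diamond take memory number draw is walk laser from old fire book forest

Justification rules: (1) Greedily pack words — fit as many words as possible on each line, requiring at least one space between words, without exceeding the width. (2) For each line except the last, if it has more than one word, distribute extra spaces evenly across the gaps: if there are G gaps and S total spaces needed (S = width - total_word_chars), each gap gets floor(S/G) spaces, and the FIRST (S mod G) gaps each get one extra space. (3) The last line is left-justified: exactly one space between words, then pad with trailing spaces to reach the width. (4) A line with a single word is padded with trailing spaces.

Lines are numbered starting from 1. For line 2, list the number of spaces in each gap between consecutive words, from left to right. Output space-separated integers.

Line 1: ['time', 'old', 'diamond'] (min_width=16, slack=2)
Line 2: ['take', 'memory', 'number'] (min_width=18, slack=0)
Line 3: ['draw', 'is', 'walk', 'laser'] (min_width=18, slack=0)
Line 4: ['from', 'old', 'fire', 'book'] (min_width=18, slack=0)
Line 5: ['forest'] (min_width=6, slack=12)

Answer: 1 1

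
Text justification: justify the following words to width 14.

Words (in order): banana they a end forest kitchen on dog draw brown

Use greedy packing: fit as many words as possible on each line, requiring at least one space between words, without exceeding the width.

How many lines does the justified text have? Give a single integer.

Answer: 4

Derivation:
Line 1: ['banana', 'they', 'a'] (min_width=13, slack=1)
Line 2: ['end', 'forest'] (min_width=10, slack=4)
Line 3: ['kitchen', 'on', 'dog'] (min_width=14, slack=0)
Line 4: ['draw', 'brown'] (min_width=10, slack=4)
Total lines: 4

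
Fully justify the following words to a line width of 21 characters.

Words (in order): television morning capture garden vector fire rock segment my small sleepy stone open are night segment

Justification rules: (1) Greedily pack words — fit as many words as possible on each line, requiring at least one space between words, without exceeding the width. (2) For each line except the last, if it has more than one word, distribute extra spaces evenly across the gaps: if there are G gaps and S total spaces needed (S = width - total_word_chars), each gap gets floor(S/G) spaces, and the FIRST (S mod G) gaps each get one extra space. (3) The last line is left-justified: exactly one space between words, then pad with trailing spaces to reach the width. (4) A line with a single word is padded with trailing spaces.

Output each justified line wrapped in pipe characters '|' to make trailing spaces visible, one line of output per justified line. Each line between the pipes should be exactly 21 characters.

Line 1: ['television', 'morning'] (min_width=18, slack=3)
Line 2: ['capture', 'garden', 'vector'] (min_width=21, slack=0)
Line 3: ['fire', 'rock', 'segment', 'my'] (min_width=20, slack=1)
Line 4: ['small', 'sleepy', 'stone'] (min_width=18, slack=3)
Line 5: ['open', 'are', 'night'] (min_width=14, slack=7)
Line 6: ['segment'] (min_width=7, slack=14)

Answer: |television    morning|
|capture garden vector|
|fire  rock segment my|
|small   sleepy  stone|
|open     are    night|
|segment              |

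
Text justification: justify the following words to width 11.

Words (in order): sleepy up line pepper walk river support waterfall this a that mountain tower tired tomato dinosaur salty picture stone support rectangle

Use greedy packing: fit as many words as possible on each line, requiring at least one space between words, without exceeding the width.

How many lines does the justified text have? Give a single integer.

Line 1: ['sleepy', 'up'] (min_width=9, slack=2)
Line 2: ['line', 'pepper'] (min_width=11, slack=0)
Line 3: ['walk', 'river'] (min_width=10, slack=1)
Line 4: ['support'] (min_width=7, slack=4)
Line 5: ['waterfall'] (min_width=9, slack=2)
Line 6: ['this', 'a', 'that'] (min_width=11, slack=0)
Line 7: ['mountain'] (min_width=8, slack=3)
Line 8: ['tower', 'tired'] (min_width=11, slack=0)
Line 9: ['tomato'] (min_width=6, slack=5)
Line 10: ['dinosaur'] (min_width=8, slack=3)
Line 11: ['salty'] (min_width=5, slack=6)
Line 12: ['picture'] (min_width=7, slack=4)
Line 13: ['stone'] (min_width=5, slack=6)
Line 14: ['support'] (min_width=7, slack=4)
Line 15: ['rectangle'] (min_width=9, slack=2)
Total lines: 15

Answer: 15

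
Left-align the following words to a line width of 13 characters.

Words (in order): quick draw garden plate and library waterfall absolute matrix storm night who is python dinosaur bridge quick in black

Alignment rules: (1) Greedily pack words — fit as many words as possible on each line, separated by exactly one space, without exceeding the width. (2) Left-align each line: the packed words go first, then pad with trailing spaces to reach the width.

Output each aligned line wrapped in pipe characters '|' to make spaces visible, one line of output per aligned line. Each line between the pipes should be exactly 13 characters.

Answer: |quick draw   |
|garden plate |
|and library  |
|waterfall    |
|absolute     |
|matrix storm |
|night who is |
|python       |
|dinosaur     |
|bridge quick |
|in black     |

Derivation:
Line 1: ['quick', 'draw'] (min_width=10, slack=3)
Line 2: ['garden', 'plate'] (min_width=12, slack=1)
Line 3: ['and', 'library'] (min_width=11, slack=2)
Line 4: ['waterfall'] (min_width=9, slack=4)
Line 5: ['absolute'] (min_width=8, slack=5)
Line 6: ['matrix', 'storm'] (min_width=12, slack=1)
Line 7: ['night', 'who', 'is'] (min_width=12, slack=1)
Line 8: ['python'] (min_width=6, slack=7)
Line 9: ['dinosaur'] (min_width=8, slack=5)
Line 10: ['bridge', 'quick'] (min_width=12, slack=1)
Line 11: ['in', 'black'] (min_width=8, slack=5)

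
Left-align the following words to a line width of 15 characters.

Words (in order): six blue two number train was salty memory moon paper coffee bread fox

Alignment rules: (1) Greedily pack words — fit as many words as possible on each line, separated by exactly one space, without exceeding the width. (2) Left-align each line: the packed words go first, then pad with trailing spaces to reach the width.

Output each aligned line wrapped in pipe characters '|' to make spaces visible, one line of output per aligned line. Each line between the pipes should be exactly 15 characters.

Answer: |six blue two   |
|number train   |
|was salty      |
|memory moon    |
|paper coffee   |
|bread fox      |

Derivation:
Line 1: ['six', 'blue', 'two'] (min_width=12, slack=3)
Line 2: ['number', 'train'] (min_width=12, slack=3)
Line 3: ['was', 'salty'] (min_width=9, slack=6)
Line 4: ['memory', 'moon'] (min_width=11, slack=4)
Line 5: ['paper', 'coffee'] (min_width=12, slack=3)
Line 6: ['bread', 'fox'] (min_width=9, slack=6)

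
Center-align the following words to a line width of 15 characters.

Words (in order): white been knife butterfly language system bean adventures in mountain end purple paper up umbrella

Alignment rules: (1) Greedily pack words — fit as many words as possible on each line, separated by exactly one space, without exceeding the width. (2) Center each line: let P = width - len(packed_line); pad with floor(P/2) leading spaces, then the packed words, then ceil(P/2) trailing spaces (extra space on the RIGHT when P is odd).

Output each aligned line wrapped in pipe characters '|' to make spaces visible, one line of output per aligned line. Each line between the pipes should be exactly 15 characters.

Answer: |  white been   |
|knife butterfly|
|language system|
|bean adventures|
|in mountain end|
|purple paper up|
|   umbrella    |

Derivation:
Line 1: ['white', 'been'] (min_width=10, slack=5)
Line 2: ['knife', 'butterfly'] (min_width=15, slack=0)
Line 3: ['language', 'system'] (min_width=15, slack=0)
Line 4: ['bean', 'adventures'] (min_width=15, slack=0)
Line 5: ['in', 'mountain', 'end'] (min_width=15, slack=0)
Line 6: ['purple', 'paper', 'up'] (min_width=15, slack=0)
Line 7: ['umbrella'] (min_width=8, slack=7)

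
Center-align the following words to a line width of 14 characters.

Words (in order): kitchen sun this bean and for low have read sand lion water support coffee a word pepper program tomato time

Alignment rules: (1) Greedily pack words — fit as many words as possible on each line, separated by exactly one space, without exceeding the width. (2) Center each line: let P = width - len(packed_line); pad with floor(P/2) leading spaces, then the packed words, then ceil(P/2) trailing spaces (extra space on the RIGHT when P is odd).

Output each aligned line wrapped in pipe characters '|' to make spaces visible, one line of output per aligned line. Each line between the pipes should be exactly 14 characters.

Answer: | kitchen sun  |
|this bean and |
| for low have |
|read sand lion|
|water support |
|coffee a word |
|pepper program|
| tomato time  |

Derivation:
Line 1: ['kitchen', 'sun'] (min_width=11, slack=3)
Line 2: ['this', 'bean', 'and'] (min_width=13, slack=1)
Line 3: ['for', 'low', 'have'] (min_width=12, slack=2)
Line 4: ['read', 'sand', 'lion'] (min_width=14, slack=0)
Line 5: ['water', 'support'] (min_width=13, slack=1)
Line 6: ['coffee', 'a', 'word'] (min_width=13, slack=1)
Line 7: ['pepper', 'program'] (min_width=14, slack=0)
Line 8: ['tomato', 'time'] (min_width=11, slack=3)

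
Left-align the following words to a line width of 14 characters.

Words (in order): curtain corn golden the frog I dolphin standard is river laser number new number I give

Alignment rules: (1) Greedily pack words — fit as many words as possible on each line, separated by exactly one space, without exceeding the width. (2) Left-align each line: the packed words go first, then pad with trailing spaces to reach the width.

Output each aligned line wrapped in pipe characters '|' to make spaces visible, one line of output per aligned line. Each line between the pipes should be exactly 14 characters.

Line 1: ['curtain', 'corn'] (min_width=12, slack=2)
Line 2: ['golden', 'the'] (min_width=10, slack=4)
Line 3: ['frog', 'I', 'dolphin'] (min_width=14, slack=0)
Line 4: ['standard', 'is'] (min_width=11, slack=3)
Line 5: ['river', 'laser'] (min_width=11, slack=3)
Line 6: ['number', 'new'] (min_width=10, slack=4)
Line 7: ['number', 'I', 'give'] (min_width=13, slack=1)

Answer: |curtain corn  |
|golden the    |
|frog I dolphin|
|standard is   |
|river laser   |
|number new    |
|number I give |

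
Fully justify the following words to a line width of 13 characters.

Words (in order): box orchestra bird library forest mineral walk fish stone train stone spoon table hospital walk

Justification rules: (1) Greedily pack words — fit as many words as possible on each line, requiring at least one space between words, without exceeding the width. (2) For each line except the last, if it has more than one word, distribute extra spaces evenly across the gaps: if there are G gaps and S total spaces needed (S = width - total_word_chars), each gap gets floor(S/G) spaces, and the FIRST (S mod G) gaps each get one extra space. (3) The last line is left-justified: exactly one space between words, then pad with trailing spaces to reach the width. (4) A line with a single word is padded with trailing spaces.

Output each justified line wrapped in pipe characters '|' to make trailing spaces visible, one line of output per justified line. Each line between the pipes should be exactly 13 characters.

Line 1: ['box', 'orchestra'] (min_width=13, slack=0)
Line 2: ['bird', 'library'] (min_width=12, slack=1)
Line 3: ['forest'] (min_width=6, slack=7)
Line 4: ['mineral', 'walk'] (min_width=12, slack=1)
Line 5: ['fish', 'stone'] (min_width=10, slack=3)
Line 6: ['train', 'stone'] (min_width=11, slack=2)
Line 7: ['spoon', 'table'] (min_width=11, slack=2)
Line 8: ['hospital', 'walk'] (min_width=13, slack=0)

Answer: |box orchestra|
|bird  library|
|forest       |
|mineral  walk|
|fish    stone|
|train   stone|
|spoon   table|
|hospital walk|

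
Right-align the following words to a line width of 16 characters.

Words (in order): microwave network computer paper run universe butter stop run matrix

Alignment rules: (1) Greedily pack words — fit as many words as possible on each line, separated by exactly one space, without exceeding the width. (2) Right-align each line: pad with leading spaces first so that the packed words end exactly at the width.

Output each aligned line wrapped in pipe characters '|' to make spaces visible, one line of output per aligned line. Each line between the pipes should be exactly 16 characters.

Answer: |       microwave|
|network computer|
|       paper run|
| universe butter|
| stop run matrix|

Derivation:
Line 1: ['microwave'] (min_width=9, slack=7)
Line 2: ['network', 'computer'] (min_width=16, slack=0)
Line 3: ['paper', 'run'] (min_width=9, slack=7)
Line 4: ['universe', 'butter'] (min_width=15, slack=1)
Line 5: ['stop', 'run', 'matrix'] (min_width=15, slack=1)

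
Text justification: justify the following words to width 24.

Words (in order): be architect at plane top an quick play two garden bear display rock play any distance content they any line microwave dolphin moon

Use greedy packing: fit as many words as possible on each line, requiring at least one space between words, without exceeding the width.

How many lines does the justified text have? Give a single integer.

Line 1: ['be', 'architect', 'at', 'plane'] (min_width=21, slack=3)
Line 2: ['top', 'an', 'quick', 'play', 'two'] (min_width=21, slack=3)
Line 3: ['garden', 'bear', 'display', 'rock'] (min_width=24, slack=0)
Line 4: ['play', 'any', 'distance'] (min_width=17, slack=7)
Line 5: ['content', 'they', 'any', 'line'] (min_width=21, slack=3)
Line 6: ['microwave', 'dolphin', 'moon'] (min_width=22, slack=2)
Total lines: 6

Answer: 6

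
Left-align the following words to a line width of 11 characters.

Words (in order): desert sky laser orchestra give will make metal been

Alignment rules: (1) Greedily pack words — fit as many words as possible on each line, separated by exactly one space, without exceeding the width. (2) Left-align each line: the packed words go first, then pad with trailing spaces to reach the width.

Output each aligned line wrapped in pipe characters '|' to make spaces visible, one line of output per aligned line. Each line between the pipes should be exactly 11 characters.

Answer: |desert sky |
|laser      |
|orchestra  |
|give will  |
|make metal |
|been       |

Derivation:
Line 1: ['desert', 'sky'] (min_width=10, slack=1)
Line 2: ['laser'] (min_width=5, slack=6)
Line 3: ['orchestra'] (min_width=9, slack=2)
Line 4: ['give', 'will'] (min_width=9, slack=2)
Line 5: ['make', 'metal'] (min_width=10, slack=1)
Line 6: ['been'] (min_width=4, slack=7)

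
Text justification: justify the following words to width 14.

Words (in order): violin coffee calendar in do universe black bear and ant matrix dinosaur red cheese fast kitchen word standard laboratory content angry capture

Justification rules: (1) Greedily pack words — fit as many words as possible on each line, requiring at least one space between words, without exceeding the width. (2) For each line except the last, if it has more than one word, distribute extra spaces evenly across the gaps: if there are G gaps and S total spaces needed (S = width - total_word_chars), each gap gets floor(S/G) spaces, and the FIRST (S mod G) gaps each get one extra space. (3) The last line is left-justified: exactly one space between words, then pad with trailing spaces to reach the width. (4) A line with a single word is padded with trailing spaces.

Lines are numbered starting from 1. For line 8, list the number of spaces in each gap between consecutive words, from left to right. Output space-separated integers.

Answer: 3

Derivation:
Line 1: ['violin', 'coffee'] (min_width=13, slack=1)
Line 2: ['calendar', 'in', 'do'] (min_width=14, slack=0)
Line 3: ['universe', 'black'] (min_width=14, slack=0)
Line 4: ['bear', 'and', 'ant'] (min_width=12, slack=2)
Line 5: ['matrix'] (min_width=6, slack=8)
Line 6: ['dinosaur', 'red'] (min_width=12, slack=2)
Line 7: ['cheese', 'fast'] (min_width=11, slack=3)
Line 8: ['kitchen', 'word'] (min_width=12, slack=2)
Line 9: ['standard'] (min_width=8, slack=6)
Line 10: ['laboratory'] (min_width=10, slack=4)
Line 11: ['content', 'angry'] (min_width=13, slack=1)
Line 12: ['capture'] (min_width=7, slack=7)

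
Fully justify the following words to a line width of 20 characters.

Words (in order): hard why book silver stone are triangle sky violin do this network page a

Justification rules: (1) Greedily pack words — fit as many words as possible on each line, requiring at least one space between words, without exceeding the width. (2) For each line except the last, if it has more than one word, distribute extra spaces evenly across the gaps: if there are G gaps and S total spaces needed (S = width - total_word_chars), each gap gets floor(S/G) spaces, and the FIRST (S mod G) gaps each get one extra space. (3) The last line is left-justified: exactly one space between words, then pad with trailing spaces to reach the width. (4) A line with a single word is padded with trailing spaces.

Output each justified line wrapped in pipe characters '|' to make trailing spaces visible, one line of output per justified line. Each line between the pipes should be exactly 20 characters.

Answer: |hard why book silver|
|stone  are  triangle|
|sky  violin  do this|
|network page a      |

Derivation:
Line 1: ['hard', 'why', 'book', 'silver'] (min_width=20, slack=0)
Line 2: ['stone', 'are', 'triangle'] (min_width=18, slack=2)
Line 3: ['sky', 'violin', 'do', 'this'] (min_width=18, slack=2)
Line 4: ['network', 'page', 'a'] (min_width=14, slack=6)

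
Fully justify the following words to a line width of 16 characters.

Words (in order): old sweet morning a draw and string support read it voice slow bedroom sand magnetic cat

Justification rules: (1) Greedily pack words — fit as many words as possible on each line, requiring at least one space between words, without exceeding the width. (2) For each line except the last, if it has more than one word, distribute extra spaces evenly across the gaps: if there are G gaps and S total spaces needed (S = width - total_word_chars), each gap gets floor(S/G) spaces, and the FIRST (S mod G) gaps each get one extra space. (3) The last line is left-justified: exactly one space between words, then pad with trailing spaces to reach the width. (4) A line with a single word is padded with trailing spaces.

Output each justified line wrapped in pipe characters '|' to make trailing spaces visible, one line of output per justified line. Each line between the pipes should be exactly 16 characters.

Answer: |old        sweet|
|morning  a  draw|
|and       string|
|support  read it|
|voice       slow|
|bedroom     sand|
|magnetic cat    |

Derivation:
Line 1: ['old', 'sweet'] (min_width=9, slack=7)
Line 2: ['morning', 'a', 'draw'] (min_width=14, slack=2)
Line 3: ['and', 'string'] (min_width=10, slack=6)
Line 4: ['support', 'read', 'it'] (min_width=15, slack=1)
Line 5: ['voice', 'slow'] (min_width=10, slack=6)
Line 6: ['bedroom', 'sand'] (min_width=12, slack=4)
Line 7: ['magnetic', 'cat'] (min_width=12, slack=4)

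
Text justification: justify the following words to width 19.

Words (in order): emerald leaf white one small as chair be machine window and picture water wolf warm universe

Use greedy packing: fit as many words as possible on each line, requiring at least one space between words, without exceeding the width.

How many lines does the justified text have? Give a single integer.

Answer: 5

Derivation:
Line 1: ['emerald', 'leaf', 'white'] (min_width=18, slack=1)
Line 2: ['one', 'small', 'as', 'chair'] (min_width=18, slack=1)
Line 3: ['be', 'machine', 'window'] (min_width=17, slack=2)
Line 4: ['and', 'picture', 'water'] (min_width=17, slack=2)
Line 5: ['wolf', 'warm', 'universe'] (min_width=18, slack=1)
Total lines: 5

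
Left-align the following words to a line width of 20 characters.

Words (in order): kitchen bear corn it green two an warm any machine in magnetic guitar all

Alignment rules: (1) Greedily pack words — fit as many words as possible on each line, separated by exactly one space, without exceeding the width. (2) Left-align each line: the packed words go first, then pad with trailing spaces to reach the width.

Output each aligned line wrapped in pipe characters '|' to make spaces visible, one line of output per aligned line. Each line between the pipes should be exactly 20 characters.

Line 1: ['kitchen', 'bear', 'corn', 'it'] (min_width=20, slack=0)
Line 2: ['green', 'two', 'an', 'warm'] (min_width=17, slack=3)
Line 3: ['any', 'machine', 'in'] (min_width=14, slack=6)
Line 4: ['magnetic', 'guitar', 'all'] (min_width=19, slack=1)

Answer: |kitchen bear corn it|
|green two an warm   |
|any machine in      |
|magnetic guitar all |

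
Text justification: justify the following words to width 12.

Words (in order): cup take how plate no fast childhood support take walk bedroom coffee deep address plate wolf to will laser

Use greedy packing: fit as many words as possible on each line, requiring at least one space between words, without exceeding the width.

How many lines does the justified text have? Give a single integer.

Answer: 11

Derivation:
Line 1: ['cup', 'take', 'how'] (min_width=12, slack=0)
Line 2: ['plate', 'no'] (min_width=8, slack=4)
Line 3: ['fast'] (min_width=4, slack=8)
Line 4: ['childhood'] (min_width=9, slack=3)
Line 5: ['support', 'take'] (min_width=12, slack=0)
Line 6: ['walk', 'bedroom'] (min_width=12, slack=0)
Line 7: ['coffee', 'deep'] (min_width=11, slack=1)
Line 8: ['address'] (min_width=7, slack=5)
Line 9: ['plate', 'wolf'] (min_width=10, slack=2)
Line 10: ['to', 'will'] (min_width=7, slack=5)
Line 11: ['laser'] (min_width=5, slack=7)
Total lines: 11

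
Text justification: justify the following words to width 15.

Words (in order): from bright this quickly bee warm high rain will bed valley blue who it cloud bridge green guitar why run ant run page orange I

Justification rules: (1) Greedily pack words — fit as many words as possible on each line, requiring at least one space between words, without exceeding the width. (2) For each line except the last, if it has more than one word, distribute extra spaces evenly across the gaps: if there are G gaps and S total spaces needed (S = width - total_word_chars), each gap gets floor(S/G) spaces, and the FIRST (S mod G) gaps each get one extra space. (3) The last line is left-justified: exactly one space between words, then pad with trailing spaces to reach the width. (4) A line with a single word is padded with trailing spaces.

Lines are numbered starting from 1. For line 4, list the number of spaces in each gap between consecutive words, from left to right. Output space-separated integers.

Line 1: ['from', 'bright'] (min_width=11, slack=4)
Line 2: ['this', 'quickly'] (min_width=12, slack=3)
Line 3: ['bee', 'warm', 'high'] (min_width=13, slack=2)
Line 4: ['rain', 'will', 'bed'] (min_width=13, slack=2)
Line 5: ['valley', 'blue', 'who'] (min_width=15, slack=0)
Line 6: ['it', 'cloud', 'bridge'] (min_width=15, slack=0)
Line 7: ['green', 'guitar'] (min_width=12, slack=3)
Line 8: ['why', 'run', 'ant', 'run'] (min_width=15, slack=0)
Line 9: ['page', 'orange', 'I'] (min_width=13, slack=2)

Answer: 2 2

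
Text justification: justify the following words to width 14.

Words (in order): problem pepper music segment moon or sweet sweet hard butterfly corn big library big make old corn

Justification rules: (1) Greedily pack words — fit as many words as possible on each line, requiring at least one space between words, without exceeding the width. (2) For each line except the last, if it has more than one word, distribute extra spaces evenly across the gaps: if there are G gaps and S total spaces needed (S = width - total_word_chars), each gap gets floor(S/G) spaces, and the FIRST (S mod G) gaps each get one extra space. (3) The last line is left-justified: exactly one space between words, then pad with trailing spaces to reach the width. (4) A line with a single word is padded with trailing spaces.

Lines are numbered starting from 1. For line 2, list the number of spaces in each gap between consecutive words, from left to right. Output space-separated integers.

Line 1: ['problem', 'pepper'] (min_width=14, slack=0)
Line 2: ['music', 'segment'] (min_width=13, slack=1)
Line 3: ['moon', 'or', 'sweet'] (min_width=13, slack=1)
Line 4: ['sweet', 'hard'] (min_width=10, slack=4)
Line 5: ['butterfly', 'corn'] (min_width=14, slack=0)
Line 6: ['big', 'library'] (min_width=11, slack=3)
Line 7: ['big', 'make', 'old'] (min_width=12, slack=2)
Line 8: ['corn'] (min_width=4, slack=10)

Answer: 2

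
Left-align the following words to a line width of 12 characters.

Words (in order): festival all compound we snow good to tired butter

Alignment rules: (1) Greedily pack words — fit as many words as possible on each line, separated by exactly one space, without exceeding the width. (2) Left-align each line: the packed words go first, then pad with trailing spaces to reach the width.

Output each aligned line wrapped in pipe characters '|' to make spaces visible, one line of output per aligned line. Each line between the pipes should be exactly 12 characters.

Answer: |festival all|
|compound we |
|snow good to|
|tired butter|

Derivation:
Line 1: ['festival', 'all'] (min_width=12, slack=0)
Line 2: ['compound', 'we'] (min_width=11, slack=1)
Line 3: ['snow', 'good', 'to'] (min_width=12, slack=0)
Line 4: ['tired', 'butter'] (min_width=12, slack=0)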